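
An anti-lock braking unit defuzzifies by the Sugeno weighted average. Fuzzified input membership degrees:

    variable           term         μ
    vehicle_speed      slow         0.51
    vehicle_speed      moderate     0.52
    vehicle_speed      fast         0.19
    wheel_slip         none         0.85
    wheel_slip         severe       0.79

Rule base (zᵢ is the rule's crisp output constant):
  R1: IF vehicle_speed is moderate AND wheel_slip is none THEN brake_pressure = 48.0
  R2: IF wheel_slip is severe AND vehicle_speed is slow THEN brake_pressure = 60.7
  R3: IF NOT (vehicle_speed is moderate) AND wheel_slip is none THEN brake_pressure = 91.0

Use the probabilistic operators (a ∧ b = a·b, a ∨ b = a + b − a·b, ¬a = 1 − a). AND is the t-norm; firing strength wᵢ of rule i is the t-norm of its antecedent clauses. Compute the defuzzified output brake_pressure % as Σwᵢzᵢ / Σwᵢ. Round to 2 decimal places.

R1 (z=48.0): moderate=0.52, none=0.85; AND[a·b] → w = 0.4420
R2 (z=60.7): severe=0.79, slow=0.51; AND[a·b] → w = 0.4029
R3 (z=91.0): ¬moderate=1−0.52=0.48, none=0.85; AND[a·b] → w = 0.4080
Weighted average = (0.4420·48.0 + 0.4029·60.7 + 0.4080·91.0) / (0.4420 + 0.4029 + 0.4080)
  = 82.8000 / 1.2529 = 66.09

66.09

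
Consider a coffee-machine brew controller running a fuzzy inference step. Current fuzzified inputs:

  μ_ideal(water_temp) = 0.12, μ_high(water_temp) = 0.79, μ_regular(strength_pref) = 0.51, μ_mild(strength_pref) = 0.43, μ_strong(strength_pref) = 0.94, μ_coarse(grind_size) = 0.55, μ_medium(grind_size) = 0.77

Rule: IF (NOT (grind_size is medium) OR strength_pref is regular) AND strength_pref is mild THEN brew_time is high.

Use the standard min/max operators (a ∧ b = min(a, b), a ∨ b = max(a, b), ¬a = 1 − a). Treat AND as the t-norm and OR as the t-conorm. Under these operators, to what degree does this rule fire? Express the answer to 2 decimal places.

0.43

firing strength: (¬medium=1−0.77=0.23 OR regular=0.51) = 0.51; AND[min(a, b)] with mild=0.43 → w = 0.43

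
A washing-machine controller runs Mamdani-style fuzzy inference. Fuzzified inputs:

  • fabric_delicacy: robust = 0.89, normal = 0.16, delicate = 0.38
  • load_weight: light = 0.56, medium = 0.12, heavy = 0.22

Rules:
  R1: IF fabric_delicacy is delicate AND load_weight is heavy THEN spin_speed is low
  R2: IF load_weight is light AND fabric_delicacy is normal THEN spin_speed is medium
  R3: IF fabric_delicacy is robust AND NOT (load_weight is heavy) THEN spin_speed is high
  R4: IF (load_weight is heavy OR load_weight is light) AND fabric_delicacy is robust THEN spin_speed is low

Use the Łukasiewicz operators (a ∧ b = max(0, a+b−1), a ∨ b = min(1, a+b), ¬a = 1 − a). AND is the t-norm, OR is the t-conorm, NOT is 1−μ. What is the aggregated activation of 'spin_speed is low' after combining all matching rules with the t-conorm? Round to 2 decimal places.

R1: delicate=0.38, heavy=0.22; AND[max(0, a+b−1)] → w = 0.00
R2: light=0.56, normal=0.16; AND[max(0, a+b−1)] → w = 0.00
R3: robust=0.89, ¬heavy=1−0.22=0.78; AND[max(0, a+b−1)] → w = 0.67
R4: (heavy=0.22 OR light=0.56) = 0.78; AND[max(0, a+b−1)] with robust=0.89 → w = 0.67
Rules with consequent 'low': {R1, R4} → strengths 0.00, 0.67
Aggregate via t-conorm [min(1, a+b)]: 0.67

0.67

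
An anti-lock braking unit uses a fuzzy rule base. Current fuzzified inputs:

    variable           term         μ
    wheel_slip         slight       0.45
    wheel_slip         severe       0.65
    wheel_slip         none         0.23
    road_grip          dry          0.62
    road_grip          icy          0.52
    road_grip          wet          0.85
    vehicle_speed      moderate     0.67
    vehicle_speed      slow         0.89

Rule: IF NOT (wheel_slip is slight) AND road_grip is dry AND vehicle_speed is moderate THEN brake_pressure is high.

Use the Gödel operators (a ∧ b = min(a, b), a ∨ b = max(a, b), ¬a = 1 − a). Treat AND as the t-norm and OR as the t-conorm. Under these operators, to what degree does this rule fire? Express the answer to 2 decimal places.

firing strength: ¬slight=1−0.45=0.55, dry=0.62, moderate=0.67; AND[min(a, b)] → w = 0.55

0.55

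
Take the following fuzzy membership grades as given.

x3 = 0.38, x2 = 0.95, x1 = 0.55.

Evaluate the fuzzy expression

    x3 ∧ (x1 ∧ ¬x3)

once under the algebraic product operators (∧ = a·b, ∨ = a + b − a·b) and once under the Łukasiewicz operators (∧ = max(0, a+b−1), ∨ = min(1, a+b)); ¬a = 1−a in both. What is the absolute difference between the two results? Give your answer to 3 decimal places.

Under algebraic product:
  ¬x3 = 1 − 0.3800 = 0.6200
  x1 ∧ ¬x3 = a·b on (0.5500, 0.6200) = 0.3410
  x3 ∧ (x1 ∧ ¬x3) = a·b on (0.3800, 0.3410) = 0.1296
  → value = 0.1296
Under Łukasiewicz:
  ¬x3 = 1 − 0.38 = 0.62
  x1 ∧ ¬x3 = max(0, a+b−1) on (0.55, 0.62) = 0.17
  x3 ∧ (x1 ∧ ¬x3) = max(0, a+b−1) on (0.38, 0.17) = 0.00
  → value = 0.0000
|0.1296 − 0.0000| = 0.130

0.130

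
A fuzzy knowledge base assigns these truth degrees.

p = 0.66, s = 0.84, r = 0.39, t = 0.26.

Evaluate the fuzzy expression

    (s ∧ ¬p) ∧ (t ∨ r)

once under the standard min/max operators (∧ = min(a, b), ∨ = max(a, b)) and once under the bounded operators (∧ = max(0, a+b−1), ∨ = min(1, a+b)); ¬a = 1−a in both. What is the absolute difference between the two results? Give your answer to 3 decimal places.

Under standard min/max:
  ¬p = 1 − 0.66 = 0.34
  s ∧ ¬p = min(a, b) on (0.84, 0.34) = 0.34
  t ∨ r = max(a, b) on (0.26, 0.39) = 0.39
  (s ∧ ¬p) ∧ (t ∨ r) = min(a, b) on (0.34, 0.39) = 0.34
  → value = 0.3400
Under bounded:
  ¬p = 1 − 0.66 = 0.34
  s ∧ ¬p = max(0, a+b−1) on (0.84, 0.34) = 0.18
  t ∨ r = min(1, a+b) on (0.26, 0.39) = 0.65
  (s ∧ ¬p) ∧ (t ∨ r) = max(0, a+b−1) on (0.18, 0.65) = 0.00
  → value = 0.0000
|0.3400 − 0.0000| = 0.340

0.340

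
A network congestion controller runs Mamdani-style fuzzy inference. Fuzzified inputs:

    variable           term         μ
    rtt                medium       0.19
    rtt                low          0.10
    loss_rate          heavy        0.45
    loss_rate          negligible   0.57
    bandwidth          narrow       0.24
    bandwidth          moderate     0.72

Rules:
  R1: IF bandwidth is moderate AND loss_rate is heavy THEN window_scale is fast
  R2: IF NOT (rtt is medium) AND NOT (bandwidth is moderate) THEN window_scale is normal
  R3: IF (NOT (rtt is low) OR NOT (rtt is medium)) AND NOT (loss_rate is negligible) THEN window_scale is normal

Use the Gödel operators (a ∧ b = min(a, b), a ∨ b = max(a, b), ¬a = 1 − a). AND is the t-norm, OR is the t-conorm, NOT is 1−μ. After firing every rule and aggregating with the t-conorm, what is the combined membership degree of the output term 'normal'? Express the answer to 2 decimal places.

0.43

R1: moderate=0.72, heavy=0.45; AND[min(a, b)] → w = 0.45
R2: ¬medium=1−0.19=0.81, ¬moderate=1−0.72=0.28; AND[min(a, b)] → w = 0.28
R3: (¬low=1−0.10=0.90 OR ¬medium=1−0.19=0.81) = 0.90; AND[min(a, b)] with ¬negligible=1−0.57=0.43 → w = 0.43
Rules with consequent 'normal': {R2, R3} → strengths 0.28, 0.43
Aggregate via t-conorm [max(a, b)]: 0.43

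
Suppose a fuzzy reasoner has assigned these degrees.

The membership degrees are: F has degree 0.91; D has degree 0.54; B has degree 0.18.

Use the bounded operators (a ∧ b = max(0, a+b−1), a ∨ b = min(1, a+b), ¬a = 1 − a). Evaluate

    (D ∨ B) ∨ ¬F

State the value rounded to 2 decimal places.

D ∨ B = min(1, a+b) on (0.54, 0.18) = 0.72
¬F = 1 − 0.91 = 0.09
(D ∨ B) ∨ ¬F = min(1, a+b) on (0.72, 0.09) = 0.81

0.81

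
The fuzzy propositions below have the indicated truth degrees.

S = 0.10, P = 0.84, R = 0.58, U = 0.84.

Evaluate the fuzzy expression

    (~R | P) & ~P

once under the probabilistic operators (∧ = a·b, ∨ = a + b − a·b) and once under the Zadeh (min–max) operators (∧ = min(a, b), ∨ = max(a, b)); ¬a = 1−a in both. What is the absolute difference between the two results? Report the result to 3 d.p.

Under probabilistic:
  ~R = 1 − 0.5800 = 0.4200
  ~R | P = a + b − a·b on (0.4200, 0.8400) = 0.9072
  ~P = 1 − 0.8400 = 0.1600
  (~R | P) & ~P = a·b on (0.9072, 0.1600) = 0.1452
  → value = 0.1452
Under Zadeh (min–max):
  ~R = 1 − 0.58 = 0.42
  ~R | P = max(a, b) on (0.42, 0.84) = 0.84
  ~P = 1 − 0.84 = 0.16
  (~R | P) & ~P = min(a, b) on (0.84, 0.16) = 0.16
  → value = 0.1600
|0.1452 − 0.1600| = 0.015

0.015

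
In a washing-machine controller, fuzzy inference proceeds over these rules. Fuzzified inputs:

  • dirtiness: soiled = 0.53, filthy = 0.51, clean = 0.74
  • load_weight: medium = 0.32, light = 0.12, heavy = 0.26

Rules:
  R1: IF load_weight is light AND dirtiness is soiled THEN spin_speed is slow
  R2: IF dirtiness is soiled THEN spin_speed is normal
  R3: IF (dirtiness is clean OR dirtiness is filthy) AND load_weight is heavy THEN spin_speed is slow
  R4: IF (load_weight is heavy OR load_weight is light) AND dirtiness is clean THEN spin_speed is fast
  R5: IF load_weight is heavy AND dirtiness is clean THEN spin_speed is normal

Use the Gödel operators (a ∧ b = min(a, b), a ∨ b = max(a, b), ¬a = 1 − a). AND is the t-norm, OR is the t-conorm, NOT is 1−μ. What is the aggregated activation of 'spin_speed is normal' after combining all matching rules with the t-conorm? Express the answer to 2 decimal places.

R1: light=0.12, soiled=0.53; AND[min(a, b)] → w = 0.12
R2: soiled=0.53 → w = 0.53
R3: (clean=0.74 OR filthy=0.51) = 0.74; AND[min(a, b)] with heavy=0.26 → w = 0.26
R4: (heavy=0.26 OR light=0.12) = 0.26; AND[min(a, b)] with clean=0.74 → w = 0.26
R5: heavy=0.26, clean=0.74; AND[min(a, b)] → w = 0.26
Rules with consequent 'normal': {R2, R5} → strengths 0.53, 0.26
Aggregate via t-conorm [max(a, b)]: 0.53

0.53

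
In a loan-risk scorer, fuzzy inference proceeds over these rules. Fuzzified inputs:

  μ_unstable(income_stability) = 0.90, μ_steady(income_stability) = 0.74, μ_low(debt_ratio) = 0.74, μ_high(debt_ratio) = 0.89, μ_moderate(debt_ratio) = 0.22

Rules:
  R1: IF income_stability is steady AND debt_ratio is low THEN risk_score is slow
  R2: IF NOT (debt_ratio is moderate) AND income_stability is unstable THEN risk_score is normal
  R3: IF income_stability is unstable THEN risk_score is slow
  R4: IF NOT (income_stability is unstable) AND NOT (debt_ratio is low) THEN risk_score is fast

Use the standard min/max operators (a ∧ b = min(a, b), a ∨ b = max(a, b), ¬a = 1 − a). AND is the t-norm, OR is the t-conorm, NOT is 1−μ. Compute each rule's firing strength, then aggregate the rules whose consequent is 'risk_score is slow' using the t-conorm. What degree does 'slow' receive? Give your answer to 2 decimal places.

R1: steady=0.74, low=0.74; AND[min(a, b)] → w = 0.74
R2: ¬moderate=1−0.22=0.78, unstable=0.90; AND[min(a, b)] → w = 0.78
R3: unstable=0.90 → w = 0.90
R4: ¬unstable=1−0.90=0.10, ¬low=1−0.74=0.26; AND[min(a, b)] → w = 0.10
Rules with consequent 'slow': {R1, R3} → strengths 0.74, 0.90
Aggregate via t-conorm [max(a, b)]: 0.90

0.90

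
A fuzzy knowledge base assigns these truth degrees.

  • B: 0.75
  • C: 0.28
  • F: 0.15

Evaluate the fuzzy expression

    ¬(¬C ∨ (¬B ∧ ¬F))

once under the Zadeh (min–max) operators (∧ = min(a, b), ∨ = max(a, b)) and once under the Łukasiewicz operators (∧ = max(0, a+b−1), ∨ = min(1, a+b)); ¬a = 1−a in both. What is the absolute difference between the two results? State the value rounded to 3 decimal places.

Under Zadeh (min–max):
  ¬C = 1 − 0.28 = 0.72
  ¬B = 1 − 0.75 = 0.25
  ¬F = 1 − 0.15 = 0.85
  ¬B ∧ ¬F = min(a, b) on (0.25, 0.85) = 0.25
  ¬C ∨ (¬B ∧ ¬F) = max(a, b) on (0.72, 0.25) = 0.72
  ¬(¬C ∨ (¬B ∧ ¬F)) = 1 − 0.72 = 0.28
  → value = 0.2800
Under Łukasiewicz:
  ¬C = 1 − 0.28 = 0.72
  ¬B = 1 − 0.75 = 0.25
  ¬F = 1 − 0.15 = 0.85
  ¬B ∧ ¬F = max(0, a+b−1) on (0.25, 0.85) = 0.10
  ¬C ∨ (¬B ∧ ¬F) = min(1, a+b) on (0.72, 0.10) = 0.82
  ¬(¬C ∨ (¬B ∧ ¬F)) = 1 − 0.82 = 0.18
  → value = 0.1800
|0.2800 − 0.1800| = 0.100

0.100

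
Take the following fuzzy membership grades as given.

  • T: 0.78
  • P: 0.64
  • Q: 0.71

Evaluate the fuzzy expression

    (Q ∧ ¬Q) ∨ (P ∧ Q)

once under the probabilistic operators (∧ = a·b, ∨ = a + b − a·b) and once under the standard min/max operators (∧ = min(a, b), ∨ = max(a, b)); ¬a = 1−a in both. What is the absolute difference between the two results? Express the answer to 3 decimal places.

Under probabilistic:
  ¬Q = 1 − 0.7100 = 0.2900
  Q ∧ ¬Q = a·b on (0.7100, 0.2900) = 0.2059
  P ∧ Q = a·b on (0.6400, 0.7100) = 0.4544
  (Q ∧ ¬Q) ∨ (P ∧ Q) = a + b − a·b on (0.2059, 0.4544) = 0.5667
  → value = 0.5667
Under standard min/max:
  ¬Q = 1 − 0.71 = 0.29
  Q ∧ ¬Q = min(a, b) on (0.71, 0.29) = 0.29
  P ∧ Q = min(a, b) on (0.64, 0.71) = 0.64
  (Q ∧ ¬Q) ∨ (P ∧ Q) = max(a, b) on (0.29, 0.64) = 0.64
  → value = 0.6400
|0.5667 − 0.6400| = 0.073

0.073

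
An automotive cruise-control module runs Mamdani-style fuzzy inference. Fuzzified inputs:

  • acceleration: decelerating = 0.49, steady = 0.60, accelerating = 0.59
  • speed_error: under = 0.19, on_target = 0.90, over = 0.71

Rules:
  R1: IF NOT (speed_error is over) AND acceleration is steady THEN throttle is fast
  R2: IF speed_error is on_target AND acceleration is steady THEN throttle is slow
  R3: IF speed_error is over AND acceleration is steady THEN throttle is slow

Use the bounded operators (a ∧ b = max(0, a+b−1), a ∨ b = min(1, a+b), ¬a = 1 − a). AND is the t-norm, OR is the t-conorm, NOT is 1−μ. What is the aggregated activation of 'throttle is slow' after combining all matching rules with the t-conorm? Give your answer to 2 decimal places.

0.81

R1: ¬over=1−0.71=0.29, steady=0.60; AND[max(0, a+b−1)] → w = 0.00
R2: on_target=0.90, steady=0.60; AND[max(0, a+b−1)] → w = 0.50
R3: over=0.71, steady=0.60; AND[max(0, a+b−1)] → w = 0.31
Rules with consequent 'slow': {R2, R3} → strengths 0.50, 0.31
Aggregate via t-conorm [min(1, a+b)]: 0.81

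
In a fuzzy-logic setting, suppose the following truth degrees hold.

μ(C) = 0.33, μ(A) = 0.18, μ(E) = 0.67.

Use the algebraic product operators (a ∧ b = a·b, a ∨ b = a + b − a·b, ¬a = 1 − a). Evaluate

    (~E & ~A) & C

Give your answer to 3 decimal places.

0.089

~E = 1 − 0.6700 = 0.3300
~A = 1 − 0.1800 = 0.8200
~E & ~A = a·b on (0.3300, 0.8200) = 0.2706
(~E & ~A) & C = a·b on (0.2706, 0.3300) = 0.0893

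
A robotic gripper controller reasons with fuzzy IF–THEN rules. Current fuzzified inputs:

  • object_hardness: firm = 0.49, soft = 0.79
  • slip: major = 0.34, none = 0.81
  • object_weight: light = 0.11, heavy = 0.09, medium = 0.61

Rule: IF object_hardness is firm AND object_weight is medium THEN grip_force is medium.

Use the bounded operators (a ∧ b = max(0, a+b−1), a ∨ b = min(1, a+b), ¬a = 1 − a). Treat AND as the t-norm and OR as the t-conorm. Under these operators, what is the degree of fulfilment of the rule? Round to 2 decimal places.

0.10

firing strength: firm=0.49, medium=0.61; AND[max(0, a+b−1)] → w = 0.10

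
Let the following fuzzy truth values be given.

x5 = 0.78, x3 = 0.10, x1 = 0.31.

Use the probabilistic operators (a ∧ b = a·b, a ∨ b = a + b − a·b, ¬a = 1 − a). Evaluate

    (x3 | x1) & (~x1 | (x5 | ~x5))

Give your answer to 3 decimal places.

0.359

x3 | x1 = a + b − a·b on (0.1000, 0.3100) = 0.3790
~x1 = 1 − 0.3100 = 0.6900
~x5 = 1 − 0.7800 = 0.2200
x5 | ~x5 = a + b − a·b on (0.7800, 0.2200) = 0.8284
~x1 | (x5 | ~x5) = a + b − a·b on (0.6900, 0.8284) = 0.9468
(x3 | x1) & (~x1 | (x5 | ~x5)) = a·b on (0.3790, 0.9468) = 0.3588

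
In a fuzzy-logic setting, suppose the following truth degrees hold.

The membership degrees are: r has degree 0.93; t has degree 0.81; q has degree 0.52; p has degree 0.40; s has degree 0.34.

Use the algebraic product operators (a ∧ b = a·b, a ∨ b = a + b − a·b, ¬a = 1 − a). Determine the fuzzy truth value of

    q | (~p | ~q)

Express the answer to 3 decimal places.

0.900

~p = 1 − 0.4000 = 0.6000
~q = 1 − 0.5200 = 0.4800
~p | ~q = a + b − a·b on (0.6000, 0.4800) = 0.7920
q | (~p | ~q) = a + b − a·b on (0.5200, 0.7920) = 0.9002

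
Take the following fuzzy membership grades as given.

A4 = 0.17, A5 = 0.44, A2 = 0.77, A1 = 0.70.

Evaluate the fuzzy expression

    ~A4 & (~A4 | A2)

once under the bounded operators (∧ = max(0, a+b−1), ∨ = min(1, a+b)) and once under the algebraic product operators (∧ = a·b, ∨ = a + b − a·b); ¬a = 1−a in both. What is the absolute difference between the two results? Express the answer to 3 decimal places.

Under bounded:
  ~A4 = 1 − 0.17 = 0.83
  ~A4 = 1 − 0.17 = 0.83
  ~A4 | A2 = min(1, a+b) on (0.83, 0.77) = 1.00
  ~A4 & (~A4 | A2) = max(0, a+b−1) on (0.83, 1.00) = 0.83
  → value = 0.8300
Under algebraic product:
  ~A4 = 1 − 0.1700 = 0.8300
  ~A4 = 1 − 0.1700 = 0.8300
  ~A4 | A2 = a + b − a·b on (0.8300, 0.7700) = 0.9609
  ~A4 & (~A4 | A2) = a·b on (0.8300, 0.9609) = 0.7975
  → value = 0.7975
|0.8300 − 0.7975| = 0.032

0.032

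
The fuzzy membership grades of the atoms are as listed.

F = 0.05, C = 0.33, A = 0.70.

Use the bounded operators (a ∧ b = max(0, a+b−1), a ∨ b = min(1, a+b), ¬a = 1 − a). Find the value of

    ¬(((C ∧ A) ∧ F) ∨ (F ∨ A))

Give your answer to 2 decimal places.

C ∧ A = max(0, a+b−1) on (0.33, 0.70) = 0.03
(C ∧ A) ∧ F = max(0, a+b−1) on (0.03, 0.05) = 0.00
F ∨ A = min(1, a+b) on (0.05, 0.70) = 0.75
((C ∧ A) ∧ F) ∨ (F ∨ A) = min(1, a+b) on (0.00, 0.75) = 0.75
¬(((C ∧ A) ∧ F) ∨ (F ∨ A)) = 1 − 0.75 = 0.25

0.25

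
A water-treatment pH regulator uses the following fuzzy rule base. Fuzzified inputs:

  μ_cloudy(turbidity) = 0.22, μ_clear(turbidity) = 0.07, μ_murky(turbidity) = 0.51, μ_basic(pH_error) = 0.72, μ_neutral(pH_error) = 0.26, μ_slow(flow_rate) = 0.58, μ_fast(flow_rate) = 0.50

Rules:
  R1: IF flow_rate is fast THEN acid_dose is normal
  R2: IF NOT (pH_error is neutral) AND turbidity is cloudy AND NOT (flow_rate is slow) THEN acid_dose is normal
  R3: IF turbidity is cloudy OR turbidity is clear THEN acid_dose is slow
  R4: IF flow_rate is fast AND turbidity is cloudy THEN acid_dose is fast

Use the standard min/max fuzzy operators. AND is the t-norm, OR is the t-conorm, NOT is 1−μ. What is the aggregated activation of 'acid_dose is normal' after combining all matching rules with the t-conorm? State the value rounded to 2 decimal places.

R1: fast=0.50 → w = 0.50
R2: ¬neutral=1−0.26=0.74, cloudy=0.22, ¬slow=1−0.58=0.42; AND[min(a, b)] → w = 0.22
R3: cloudy=0.22, clear=0.07; OR[max(a, b)] → w = 0.22
R4: fast=0.50, cloudy=0.22; AND[min(a, b)] → w = 0.22
Rules with consequent 'normal': {R1, R2} → strengths 0.50, 0.22
Aggregate via t-conorm [max(a, b)]: 0.50

0.50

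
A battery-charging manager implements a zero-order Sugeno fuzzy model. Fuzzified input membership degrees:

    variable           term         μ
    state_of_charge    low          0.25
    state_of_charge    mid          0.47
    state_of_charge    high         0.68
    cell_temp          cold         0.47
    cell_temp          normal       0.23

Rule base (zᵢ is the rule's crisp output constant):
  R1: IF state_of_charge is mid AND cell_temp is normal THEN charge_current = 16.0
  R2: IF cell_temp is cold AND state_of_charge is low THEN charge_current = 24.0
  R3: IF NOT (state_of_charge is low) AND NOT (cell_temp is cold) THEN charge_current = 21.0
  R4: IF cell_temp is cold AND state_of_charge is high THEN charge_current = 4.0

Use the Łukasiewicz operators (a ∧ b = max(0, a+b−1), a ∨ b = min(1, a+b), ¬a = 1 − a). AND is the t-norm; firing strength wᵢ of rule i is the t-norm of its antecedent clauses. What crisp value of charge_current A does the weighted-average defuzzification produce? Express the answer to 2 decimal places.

15.07

R1 (z=16.0): mid=0.47, normal=0.23; AND[max(0, a+b−1)] → w = 0.00
R2 (z=24.0): cold=0.47, low=0.25; AND[max(0, a+b−1)] → w = 0.00
R3 (z=21.0): ¬low=1−0.25=0.75, ¬cold=1−0.47=0.53; AND[max(0, a+b−1)] → w = 0.28
R4 (z=4.0): cold=0.47, high=0.68; AND[max(0, a+b−1)] → w = 0.15
Weighted average = (0.00·16.0 + 0.00·24.0 + 0.28·21.0 + 0.15·4.0) / (0.00 + 0.00 + 0.28 + 0.15)
  = 6.4800 / 0.4300 = 15.07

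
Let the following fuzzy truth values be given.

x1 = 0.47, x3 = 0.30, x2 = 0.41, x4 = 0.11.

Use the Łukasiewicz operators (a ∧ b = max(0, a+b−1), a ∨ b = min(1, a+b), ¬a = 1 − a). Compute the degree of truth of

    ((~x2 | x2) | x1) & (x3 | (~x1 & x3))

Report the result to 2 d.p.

~x2 = 1 − 0.41 = 0.59
~x2 | x2 = min(1, a+b) on (0.59, 0.41) = 1.00
(~x2 | x2) | x1 = min(1, a+b) on (1.00, 0.47) = 1.00
~x1 = 1 − 0.47 = 0.53
~x1 & x3 = max(0, a+b−1) on (0.53, 0.30) = 0.00
x3 | (~x1 & x3) = min(1, a+b) on (0.30, 0.00) = 0.30
((~x2 | x2) | x1) & (x3 | (~x1 & x3)) = max(0, a+b−1) on (1.00, 0.30) = 0.30

0.30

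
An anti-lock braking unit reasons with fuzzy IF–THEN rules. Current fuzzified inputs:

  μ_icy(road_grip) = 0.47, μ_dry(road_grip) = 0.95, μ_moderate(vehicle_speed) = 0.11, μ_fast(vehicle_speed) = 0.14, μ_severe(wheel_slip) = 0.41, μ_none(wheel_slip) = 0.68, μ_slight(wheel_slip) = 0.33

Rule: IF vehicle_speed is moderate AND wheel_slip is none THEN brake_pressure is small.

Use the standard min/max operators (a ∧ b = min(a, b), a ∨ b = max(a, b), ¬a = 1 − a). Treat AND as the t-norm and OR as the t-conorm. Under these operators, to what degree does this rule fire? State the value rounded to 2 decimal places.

0.11

firing strength: moderate=0.11, none=0.68; AND[min(a, b)] → w = 0.11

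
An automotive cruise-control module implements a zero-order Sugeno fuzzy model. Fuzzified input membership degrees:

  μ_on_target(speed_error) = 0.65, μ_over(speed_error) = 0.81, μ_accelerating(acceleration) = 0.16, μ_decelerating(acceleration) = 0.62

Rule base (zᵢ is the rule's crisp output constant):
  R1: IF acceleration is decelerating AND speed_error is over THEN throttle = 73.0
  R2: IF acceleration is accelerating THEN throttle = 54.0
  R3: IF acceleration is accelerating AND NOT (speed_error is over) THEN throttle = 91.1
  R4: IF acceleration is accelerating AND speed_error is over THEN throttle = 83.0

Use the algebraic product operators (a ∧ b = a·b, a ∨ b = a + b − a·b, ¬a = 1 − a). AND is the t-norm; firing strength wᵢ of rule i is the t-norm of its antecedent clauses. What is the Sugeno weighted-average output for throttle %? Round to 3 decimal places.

71.548

R1 (z=73.0): decelerating=0.62, over=0.81; AND[a·b] → w = 0.5022
R2 (z=54.0): accelerating=0.16 → w = 0.1600
R3 (z=91.1): accelerating=0.16, ¬over=1−0.81=0.19; AND[a·b] → w = 0.0304
R4 (z=83.0): accelerating=0.16, over=0.81; AND[a·b] → w = 0.1296
Weighted average = (0.5022·73.0 + 0.1600·54.0 + 0.0304·91.1 + 0.1296·83.0) / (0.5022 + 0.1600 + 0.0304 + 0.1296)
  = 58.8268 / 0.8222 = 71.548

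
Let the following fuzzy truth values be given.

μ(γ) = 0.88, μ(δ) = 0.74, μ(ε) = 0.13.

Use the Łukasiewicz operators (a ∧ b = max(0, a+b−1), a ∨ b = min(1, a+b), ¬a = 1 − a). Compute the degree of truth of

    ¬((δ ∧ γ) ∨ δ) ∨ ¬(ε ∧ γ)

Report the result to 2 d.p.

δ ∧ γ = max(0, a+b−1) on (0.74, 0.88) = 0.62
(δ ∧ γ) ∨ δ = min(1, a+b) on (0.62, 0.74) = 1.00
¬((δ ∧ γ) ∨ δ) = 1 − 1.00 = 0.00
ε ∧ γ = max(0, a+b−1) on (0.13, 0.88) = 0.01
¬(ε ∧ γ) = 1 − 0.01 = 0.99
¬((δ ∧ γ) ∨ δ) ∨ ¬(ε ∧ γ) = min(1, a+b) on (0.00, 0.99) = 0.99

0.99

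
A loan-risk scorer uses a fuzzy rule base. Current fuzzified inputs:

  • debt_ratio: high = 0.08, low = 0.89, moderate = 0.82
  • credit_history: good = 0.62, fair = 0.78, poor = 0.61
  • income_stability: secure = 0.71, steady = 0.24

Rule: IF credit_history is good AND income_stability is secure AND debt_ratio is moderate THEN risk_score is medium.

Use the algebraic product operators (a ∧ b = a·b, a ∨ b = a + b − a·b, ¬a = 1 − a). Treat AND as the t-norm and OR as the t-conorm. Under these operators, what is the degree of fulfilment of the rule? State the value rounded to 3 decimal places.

0.361

firing strength: good=0.62, secure=0.71, moderate=0.82; AND[a·b] → w = 0.3610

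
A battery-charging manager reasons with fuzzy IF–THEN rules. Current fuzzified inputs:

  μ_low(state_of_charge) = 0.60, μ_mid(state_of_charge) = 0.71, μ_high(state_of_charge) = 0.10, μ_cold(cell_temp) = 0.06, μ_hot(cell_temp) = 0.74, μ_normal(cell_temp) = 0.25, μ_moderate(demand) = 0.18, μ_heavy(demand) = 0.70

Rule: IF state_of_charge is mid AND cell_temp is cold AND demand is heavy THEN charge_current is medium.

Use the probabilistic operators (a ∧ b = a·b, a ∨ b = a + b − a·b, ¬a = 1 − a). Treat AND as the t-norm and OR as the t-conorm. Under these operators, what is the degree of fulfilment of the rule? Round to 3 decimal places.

firing strength: mid=0.71, cold=0.06, heavy=0.70; AND[a·b] → w = 0.0298

0.030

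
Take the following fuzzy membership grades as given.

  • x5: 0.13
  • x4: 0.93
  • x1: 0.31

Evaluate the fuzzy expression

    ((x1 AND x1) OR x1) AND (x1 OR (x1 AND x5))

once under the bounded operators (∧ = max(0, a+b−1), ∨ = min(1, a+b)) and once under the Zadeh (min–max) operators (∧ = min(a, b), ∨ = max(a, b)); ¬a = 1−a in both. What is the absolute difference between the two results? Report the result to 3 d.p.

Under bounded:
  x1 AND x1 = max(0, a+b−1) on (0.31, 0.31) = 0.00
  (x1 AND x1) OR x1 = min(1, a+b) on (0.00, 0.31) = 0.31
  x1 AND x5 = max(0, a+b−1) on (0.31, 0.13) = 0.00
  x1 OR (x1 AND x5) = min(1, a+b) on (0.31, 0.00) = 0.31
  ((x1 AND x1) OR x1) AND (x1 OR (x1 AND x5)) = max(0, a+b−1) on (0.31, 0.31) = 0.00
  → value = 0.0000
Under Zadeh (min–max):
  x1 AND x1 = min(a, b) on (0.31, 0.31) = 0.31
  (x1 AND x1) OR x1 = max(a, b) on (0.31, 0.31) = 0.31
  x1 AND x5 = min(a, b) on (0.31, 0.13) = 0.13
  x1 OR (x1 AND x5) = max(a, b) on (0.31, 0.13) = 0.31
  ((x1 AND x1) OR x1) AND (x1 OR (x1 AND x5)) = min(a, b) on (0.31, 0.31) = 0.31
  → value = 0.3100
|0.0000 − 0.3100| = 0.310

0.310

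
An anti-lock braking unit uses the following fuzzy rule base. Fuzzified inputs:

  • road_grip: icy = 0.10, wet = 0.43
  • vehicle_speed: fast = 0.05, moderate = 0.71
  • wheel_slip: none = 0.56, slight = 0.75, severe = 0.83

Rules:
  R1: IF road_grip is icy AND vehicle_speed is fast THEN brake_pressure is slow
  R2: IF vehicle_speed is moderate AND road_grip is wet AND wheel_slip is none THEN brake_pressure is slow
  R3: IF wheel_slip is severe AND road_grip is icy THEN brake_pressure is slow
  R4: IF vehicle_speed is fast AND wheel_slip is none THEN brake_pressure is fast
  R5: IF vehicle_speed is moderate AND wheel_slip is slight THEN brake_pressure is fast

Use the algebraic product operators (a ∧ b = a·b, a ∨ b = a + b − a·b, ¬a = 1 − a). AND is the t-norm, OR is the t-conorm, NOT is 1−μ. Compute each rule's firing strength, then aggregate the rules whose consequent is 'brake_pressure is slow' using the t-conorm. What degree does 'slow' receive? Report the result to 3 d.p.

R1: icy=0.10, fast=0.05; AND[a·b] → w = 0.0050
R2: moderate=0.71, wet=0.43, none=0.56; AND[a·b] → w = 0.1710
R3: severe=0.83, icy=0.10; AND[a·b] → w = 0.0830
R4: fast=0.05, none=0.56; AND[a·b] → w = 0.0280
R5: moderate=0.71, slight=0.75; AND[a·b] → w = 0.5325
Rules with consequent 'slow': {R1, R2, R3} → strengths 0.0050, 0.1710, 0.0830
Aggregate via t-conorm [a + b − a·b]: 0.2436

0.244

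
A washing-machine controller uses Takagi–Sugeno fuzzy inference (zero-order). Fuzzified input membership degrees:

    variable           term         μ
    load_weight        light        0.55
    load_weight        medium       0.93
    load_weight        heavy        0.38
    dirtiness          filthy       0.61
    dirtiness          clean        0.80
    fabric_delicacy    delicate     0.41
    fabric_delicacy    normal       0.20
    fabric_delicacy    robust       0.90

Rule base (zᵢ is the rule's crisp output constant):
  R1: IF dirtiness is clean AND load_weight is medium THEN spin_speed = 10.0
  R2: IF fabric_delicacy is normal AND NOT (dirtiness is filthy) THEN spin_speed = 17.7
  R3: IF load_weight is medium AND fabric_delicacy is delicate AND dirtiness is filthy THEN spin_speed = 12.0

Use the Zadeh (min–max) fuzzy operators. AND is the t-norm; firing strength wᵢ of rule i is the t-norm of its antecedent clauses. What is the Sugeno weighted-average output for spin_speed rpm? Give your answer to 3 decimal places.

11.674

R1 (z=10.0): clean=0.80, medium=0.93; AND[min(a, b)] → w = 0.80
R2 (z=17.7): normal=0.20, ¬filthy=1−0.61=0.39; AND[min(a, b)] → w = 0.20
R3 (z=12.0): medium=0.93, delicate=0.41, filthy=0.61; AND[min(a, b)] → w = 0.41
Weighted average = (0.80·10.0 + 0.20·17.7 + 0.41·12.0) / (0.80 + 0.20 + 0.41)
  = 16.4600 / 1.4100 = 11.674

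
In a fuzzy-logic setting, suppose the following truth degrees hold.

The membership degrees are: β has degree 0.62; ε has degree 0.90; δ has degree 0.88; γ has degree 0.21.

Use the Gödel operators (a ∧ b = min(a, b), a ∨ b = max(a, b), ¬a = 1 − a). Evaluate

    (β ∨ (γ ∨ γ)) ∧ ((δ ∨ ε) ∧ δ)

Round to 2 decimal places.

0.62

γ ∨ γ = max(a, b) on (0.21, 0.21) = 0.21
β ∨ (γ ∨ γ) = max(a, b) on (0.62, 0.21) = 0.62
δ ∨ ε = max(a, b) on (0.88, 0.90) = 0.90
(δ ∨ ε) ∧ δ = min(a, b) on (0.90, 0.88) = 0.88
(β ∨ (γ ∨ γ)) ∧ ((δ ∨ ε) ∧ δ) = min(a, b) on (0.62, 0.88) = 0.62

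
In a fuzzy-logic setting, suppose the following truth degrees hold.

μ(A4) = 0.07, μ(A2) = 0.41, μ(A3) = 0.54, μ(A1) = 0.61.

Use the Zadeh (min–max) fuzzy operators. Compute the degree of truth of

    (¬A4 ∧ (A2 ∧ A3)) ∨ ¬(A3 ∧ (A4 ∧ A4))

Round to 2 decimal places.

¬A4 = 1 − 0.07 = 0.93
A2 ∧ A3 = min(a, b) on (0.41, 0.54) = 0.41
¬A4 ∧ (A2 ∧ A3) = min(a, b) on (0.93, 0.41) = 0.41
A4 ∧ A4 = min(a, b) on (0.07, 0.07) = 0.07
A3 ∧ (A4 ∧ A4) = min(a, b) on (0.54, 0.07) = 0.07
¬(A3 ∧ (A4 ∧ A4)) = 1 − 0.07 = 0.93
(¬A4 ∧ (A2 ∧ A3)) ∨ ¬(A3 ∧ (A4 ∧ A4)) = max(a, b) on (0.41, 0.93) = 0.93

0.93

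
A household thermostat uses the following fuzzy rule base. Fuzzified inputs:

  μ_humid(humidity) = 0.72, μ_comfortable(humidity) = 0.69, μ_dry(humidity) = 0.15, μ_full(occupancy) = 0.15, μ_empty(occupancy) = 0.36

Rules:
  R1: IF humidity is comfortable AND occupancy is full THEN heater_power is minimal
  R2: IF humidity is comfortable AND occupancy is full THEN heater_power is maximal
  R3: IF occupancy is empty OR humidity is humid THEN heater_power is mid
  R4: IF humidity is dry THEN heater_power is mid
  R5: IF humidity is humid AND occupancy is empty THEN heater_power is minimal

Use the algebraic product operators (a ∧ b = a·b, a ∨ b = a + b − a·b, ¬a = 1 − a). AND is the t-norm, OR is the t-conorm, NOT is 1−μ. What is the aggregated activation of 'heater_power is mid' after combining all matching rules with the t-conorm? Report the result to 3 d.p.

0.848

R1: comfortable=0.69, full=0.15; AND[a·b] → w = 0.1035
R2: comfortable=0.69, full=0.15; AND[a·b] → w = 0.1035
R3: empty=0.36, humid=0.72; OR[a + b − a·b] → w = 0.8208
R4: dry=0.15 → w = 0.1500
R5: humid=0.72, empty=0.36; AND[a·b] → w = 0.2592
Rules with consequent 'mid': {R3, R4} → strengths 0.8208, 0.1500
Aggregate via t-conorm [a + b − a·b]: 0.8477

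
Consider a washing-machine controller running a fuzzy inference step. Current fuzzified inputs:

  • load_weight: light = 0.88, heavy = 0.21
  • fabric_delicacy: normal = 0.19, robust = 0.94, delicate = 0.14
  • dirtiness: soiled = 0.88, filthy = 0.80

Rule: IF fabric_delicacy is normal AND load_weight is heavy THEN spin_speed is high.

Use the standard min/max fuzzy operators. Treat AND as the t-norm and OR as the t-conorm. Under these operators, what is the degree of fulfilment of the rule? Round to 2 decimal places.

firing strength: normal=0.19, heavy=0.21; AND[min(a, b)] → w = 0.19

0.19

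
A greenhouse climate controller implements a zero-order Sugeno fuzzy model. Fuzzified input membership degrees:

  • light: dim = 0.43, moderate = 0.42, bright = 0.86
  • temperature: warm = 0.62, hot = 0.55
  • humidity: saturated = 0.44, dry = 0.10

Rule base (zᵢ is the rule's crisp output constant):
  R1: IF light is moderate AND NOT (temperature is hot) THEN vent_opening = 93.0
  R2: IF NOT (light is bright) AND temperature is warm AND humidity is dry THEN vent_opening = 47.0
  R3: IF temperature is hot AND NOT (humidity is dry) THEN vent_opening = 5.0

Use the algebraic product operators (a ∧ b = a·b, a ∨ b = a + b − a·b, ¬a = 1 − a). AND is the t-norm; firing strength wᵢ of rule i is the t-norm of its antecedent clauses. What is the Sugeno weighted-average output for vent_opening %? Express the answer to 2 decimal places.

R1 (z=93.0): moderate=0.42, ¬hot=1−0.55=0.45; AND[a·b] → w = 0.1890
R2 (z=47.0): ¬bright=1−0.86=0.14, warm=0.62, dry=0.10; AND[a·b] → w = 0.0087
R3 (z=5.0): hot=0.55, ¬dry=1−0.10=0.90; AND[a·b] → w = 0.4950
Weighted average = (0.1890·93.0 + 0.0087·47.0 + 0.4950·5.0) / (0.1890 + 0.0087 + 0.4950)
  = 20.4600 / 0.6927 = 29.54

29.54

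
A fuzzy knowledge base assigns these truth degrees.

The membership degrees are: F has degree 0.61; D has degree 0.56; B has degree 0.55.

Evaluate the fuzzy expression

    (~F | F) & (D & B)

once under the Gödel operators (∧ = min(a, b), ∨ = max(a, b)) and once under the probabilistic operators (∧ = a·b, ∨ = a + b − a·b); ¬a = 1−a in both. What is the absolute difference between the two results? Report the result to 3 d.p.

0.315

Under Gödel:
  ~F = 1 − 0.61 = 0.39
  ~F | F = max(a, b) on (0.39, 0.61) = 0.61
  D & B = min(a, b) on (0.56, 0.55) = 0.55
  (~F | F) & (D & B) = min(a, b) on (0.61, 0.55) = 0.55
  → value = 0.5500
Under probabilistic:
  ~F = 1 − 0.6100 = 0.3900
  ~F | F = a + b − a·b on (0.3900, 0.6100) = 0.7621
  D & B = a·b on (0.5600, 0.5500) = 0.3080
  (~F | F) & (D & B) = a·b on (0.7621, 0.3080) = 0.2347
  → value = 0.2347
|0.5500 − 0.2347| = 0.315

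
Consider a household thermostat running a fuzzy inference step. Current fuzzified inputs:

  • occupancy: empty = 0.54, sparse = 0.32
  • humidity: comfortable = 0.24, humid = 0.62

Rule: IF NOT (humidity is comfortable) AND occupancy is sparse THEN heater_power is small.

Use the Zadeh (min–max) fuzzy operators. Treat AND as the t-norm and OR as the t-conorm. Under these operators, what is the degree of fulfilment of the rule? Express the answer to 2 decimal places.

0.32

firing strength: ¬comfortable=1−0.24=0.76, sparse=0.32; AND[min(a, b)] → w = 0.32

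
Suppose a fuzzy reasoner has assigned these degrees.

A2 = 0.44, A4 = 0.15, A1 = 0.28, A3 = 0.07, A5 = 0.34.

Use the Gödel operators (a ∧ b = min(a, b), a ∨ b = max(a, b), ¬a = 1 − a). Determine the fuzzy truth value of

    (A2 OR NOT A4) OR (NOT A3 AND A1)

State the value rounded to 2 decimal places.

NOT A4 = 1 − 0.15 = 0.85
A2 OR NOT A4 = max(a, b) on (0.44, 0.85) = 0.85
NOT A3 = 1 − 0.07 = 0.93
NOT A3 AND A1 = min(a, b) on (0.93, 0.28) = 0.28
(A2 OR NOT A4) OR (NOT A3 AND A1) = max(a, b) on (0.85, 0.28) = 0.85

0.85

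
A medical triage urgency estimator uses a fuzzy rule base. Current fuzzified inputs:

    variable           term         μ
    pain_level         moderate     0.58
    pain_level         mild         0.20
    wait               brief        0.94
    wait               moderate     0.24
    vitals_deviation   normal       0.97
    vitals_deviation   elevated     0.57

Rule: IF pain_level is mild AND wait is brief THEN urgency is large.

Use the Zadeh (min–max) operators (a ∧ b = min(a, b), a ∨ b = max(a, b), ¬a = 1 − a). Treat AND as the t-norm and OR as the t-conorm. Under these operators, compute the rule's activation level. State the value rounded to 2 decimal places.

firing strength: mild=0.20, brief=0.94; AND[min(a, b)] → w = 0.20

0.20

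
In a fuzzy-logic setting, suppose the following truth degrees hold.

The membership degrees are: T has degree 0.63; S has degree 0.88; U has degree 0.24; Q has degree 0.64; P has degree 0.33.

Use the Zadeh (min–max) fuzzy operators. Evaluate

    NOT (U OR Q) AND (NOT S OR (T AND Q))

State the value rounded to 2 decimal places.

U OR Q = max(a, b) on (0.24, 0.64) = 0.64
NOT (U OR Q) = 1 − 0.64 = 0.36
NOT S = 1 − 0.88 = 0.12
T AND Q = min(a, b) on (0.63, 0.64) = 0.63
NOT S OR (T AND Q) = max(a, b) on (0.12, 0.63) = 0.63
NOT (U OR Q) AND (NOT S OR (T AND Q)) = min(a, b) on (0.36, 0.63) = 0.36

0.36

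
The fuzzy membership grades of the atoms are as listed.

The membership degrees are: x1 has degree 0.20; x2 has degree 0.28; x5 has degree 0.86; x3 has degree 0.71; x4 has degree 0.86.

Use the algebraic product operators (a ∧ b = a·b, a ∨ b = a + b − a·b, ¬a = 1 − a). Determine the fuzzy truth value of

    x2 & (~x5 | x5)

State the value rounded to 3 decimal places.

0.246

~x5 = 1 − 0.8600 = 0.1400
~x5 | x5 = a + b − a·b on (0.1400, 0.8600) = 0.8796
x2 & (~x5 | x5) = a·b on (0.2800, 0.8796) = 0.2463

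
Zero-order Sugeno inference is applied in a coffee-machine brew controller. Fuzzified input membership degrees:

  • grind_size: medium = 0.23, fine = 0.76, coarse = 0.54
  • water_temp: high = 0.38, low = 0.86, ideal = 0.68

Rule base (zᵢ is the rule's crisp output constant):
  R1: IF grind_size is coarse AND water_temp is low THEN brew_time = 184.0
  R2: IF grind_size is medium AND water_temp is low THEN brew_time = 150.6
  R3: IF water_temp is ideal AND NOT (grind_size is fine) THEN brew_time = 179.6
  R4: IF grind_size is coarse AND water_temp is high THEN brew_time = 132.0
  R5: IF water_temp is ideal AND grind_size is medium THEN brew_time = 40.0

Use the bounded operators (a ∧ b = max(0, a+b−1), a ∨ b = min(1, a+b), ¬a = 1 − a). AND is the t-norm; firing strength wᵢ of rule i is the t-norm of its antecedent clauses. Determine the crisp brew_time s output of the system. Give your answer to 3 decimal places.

177.865

R1 (z=184.0): coarse=0.54, low=0.86; AND[max(0, a+b−1)] → w = 0.40
R2 (z=150.6): medium=0.23, low=0.86; AND[max(0, a+b−1)] → w = 0.09
R3 (z=179.6): ideal=0.68, ¬fine=1−0.76=0.24; AND[max(0, a+b−1)] → w = 0.00
R4 (z=132.0): coarse=0.54, high=0.38; AND[max(0, a+b−1)] → w = 0.00
R5 (z=40.0): ideal=0.68, medium=0.23; AND[max(0, a+b−1)] → w = 0.00
Weighted average = (0.40·184.0 + 0.09·150.6 + 0.00·179.6 + 0.00·132.0 + 0.00·40.0) / (0.40 + 0.09 + 0.00 + 0.00 + 0.00)
  = 87.1540 / 0.4900 = 177.865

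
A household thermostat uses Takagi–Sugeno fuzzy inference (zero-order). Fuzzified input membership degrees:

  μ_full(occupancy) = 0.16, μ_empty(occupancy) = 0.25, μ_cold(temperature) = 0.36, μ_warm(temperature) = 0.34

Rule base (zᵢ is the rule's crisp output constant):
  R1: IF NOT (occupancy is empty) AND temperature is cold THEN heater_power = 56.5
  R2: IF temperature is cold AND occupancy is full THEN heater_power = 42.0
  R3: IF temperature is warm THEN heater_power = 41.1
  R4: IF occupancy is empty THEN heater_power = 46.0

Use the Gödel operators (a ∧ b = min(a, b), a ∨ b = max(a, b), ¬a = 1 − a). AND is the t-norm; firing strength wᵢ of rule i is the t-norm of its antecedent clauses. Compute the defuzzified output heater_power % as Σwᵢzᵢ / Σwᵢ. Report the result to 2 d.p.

R1 (z=56.5): ¬empty=1−0.25=0.75, cold=0.36; AND[min(a, b)] → w = 0.36
R2 (z=42.0): cold=0.36, full=0.16; AND[min(a, b)] → w = 0.16
R3 (z=41.1): warm=0.34 → w = 0.34
R4 (z=46.0): empty=0.25 → w = 0.25
Weighted average = (0.36·56.5 + 0.16·42.0 + 0.34·41.1 + 0.25·46.0) / (0.36 + 0.16 + 0.34 + 0.25)
  = 52.5340 / 1.1100 = 47.33

47.33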